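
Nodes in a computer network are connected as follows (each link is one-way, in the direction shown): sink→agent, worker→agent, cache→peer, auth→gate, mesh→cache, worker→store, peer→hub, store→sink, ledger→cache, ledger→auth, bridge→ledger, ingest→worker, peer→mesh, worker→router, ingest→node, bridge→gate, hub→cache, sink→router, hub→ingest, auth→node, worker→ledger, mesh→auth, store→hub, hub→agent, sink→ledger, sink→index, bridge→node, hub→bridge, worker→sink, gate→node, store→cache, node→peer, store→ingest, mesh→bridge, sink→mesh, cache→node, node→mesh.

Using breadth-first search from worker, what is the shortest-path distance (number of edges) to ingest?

2

Level 0: worker
Level 1: agent, ledger, router, sink, store
Level 2: auth, cache, hub, index, ingest, mesh
Level 3: bridge, gate, node, peer
ingest first appears at level 2.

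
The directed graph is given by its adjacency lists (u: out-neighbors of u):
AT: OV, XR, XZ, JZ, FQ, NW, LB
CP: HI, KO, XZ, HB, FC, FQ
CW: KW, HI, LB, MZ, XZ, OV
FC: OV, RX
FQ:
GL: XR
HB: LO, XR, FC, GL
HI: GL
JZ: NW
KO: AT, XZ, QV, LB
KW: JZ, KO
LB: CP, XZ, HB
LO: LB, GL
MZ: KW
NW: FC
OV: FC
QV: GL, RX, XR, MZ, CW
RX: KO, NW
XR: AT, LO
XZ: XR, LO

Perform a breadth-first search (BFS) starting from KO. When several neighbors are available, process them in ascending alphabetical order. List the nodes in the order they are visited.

Visit KO; enqueue AT, LB, QV, XZ → queue [AT, LB, QV, XZ]
Visit AT; enqueue FQ, JZ, NW, OV, XR → queue [LB, QV, XZ, FQ, JZ, NW, OV, XR]
Visit LB; enqueue CP, HB → queue [QV, XZ, FQ, JZ, NW, OV, XR, CP, HB]
Visit QV; enqueue CW, GL, MZ, RX → queue [XZ, FQ, JZ, NW, OV, XR, CP, HB, CW, GL, MZ, RX]
Visit XZ; enqueue LO → queue [FQ, JZ, NW, OV, XR, CP, HB, CW, GL, MZ, RX, LO]
Visit FQ → queue [JZ, NW, OV, XR, CP, HB, CW, GL, MZ, RX, LO]
Visit JZ → queue [NW, OV, XR, CP, HB, CW, GL, MZ, RX, LO]
Visit NW; enqueue FC → queue [OV, XR, CP, HB, CW, GL, MZ, RX, LO, FC]
Visit OV → queue [XR, CP, HB, CW, GL, MZ, RX, LO, FC]
Visit XR → queue [CP, HB, CW, GL, MZ, RX, LO, FC]
Visit CP; enqueue HI → queue [HB, CW, GL, MZ, RX, LO, FC, HI]
Visit HB → queue [CW, GL, MZ, RX, LO, FC, HI]
Visit CW; enqueue KW → queue [GL, MZ, RX, LO, FC, HI, KW]
Visit GL → queue [MZ, RX, LO, FC, HI, KW]
Visit MZ → queue [RX, LO, FC, HI, KW]
Visit RX → queue [LO, FC, HI, KW]
Visit LO → queue [FC, HI, KW]
Visit FC → queue [HI, KW]
Visit HI → queue [KW]
Visit KW → queue []

KO, AT, LB, QV, XZ, FQ, JZ, NW, OV, XR, CP, HB, CW, GL, MZ, RX, LO, FC, HI, KW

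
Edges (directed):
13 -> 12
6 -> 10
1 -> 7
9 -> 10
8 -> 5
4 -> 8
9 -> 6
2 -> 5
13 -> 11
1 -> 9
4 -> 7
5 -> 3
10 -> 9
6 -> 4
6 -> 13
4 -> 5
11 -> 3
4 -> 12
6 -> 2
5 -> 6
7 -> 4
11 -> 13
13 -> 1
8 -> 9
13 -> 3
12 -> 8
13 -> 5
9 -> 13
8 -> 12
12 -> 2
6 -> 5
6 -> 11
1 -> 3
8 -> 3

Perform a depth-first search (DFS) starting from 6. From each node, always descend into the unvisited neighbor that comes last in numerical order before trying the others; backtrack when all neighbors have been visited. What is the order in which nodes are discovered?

6, 13, 12, 8, 9, 10, 5, 3, 2, 11, 1, 7, 4

Visit 6
6 → 13
13 → 12
12 → 8
8 → 9
9 → 10
8 → 5
5 → 3
12 → 2
13 → 11
13 → 1
1 → 7
7 → 4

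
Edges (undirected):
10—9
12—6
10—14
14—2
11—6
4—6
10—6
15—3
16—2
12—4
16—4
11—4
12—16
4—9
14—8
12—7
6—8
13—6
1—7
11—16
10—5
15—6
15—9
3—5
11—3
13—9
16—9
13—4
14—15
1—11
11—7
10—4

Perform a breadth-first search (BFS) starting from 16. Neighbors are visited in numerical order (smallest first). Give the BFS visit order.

Visit 16; enqueue 2, 4, 9, 11, 12 → queue [2, 4, 9, 11, 12]
Visit 2; enqueue 14 → queue [4, 9, 11, 12, 14]
Visit 4; enqueue 6, 10, 13 → queue [9, 11, 12, 14, 6, 10, 13]
Visit 9; enqueue 15 → queue [11, 12, 14, 6, 10, 13, 15]
Visit 11; enqueue 1, 3, 7 → queue [12, 14, 6, 10, 13, 15, 1, 3, 7]
Visit 12 → queue [14, 6, 10, 13, 15, 1, 3, 7]
Visit 14; enqueue 8 → queue [6, 10, 13, 15, 1, 3, 7, 8]
Visit 6 → queue [10, 13, 15, 1, 3, 7, 8]
Visit 10; enqueue 5 → queue [13, 15, 1, 3, 7, 8, 5]
Visit 13 → queue [15, 1, 3, 7, 8, 5]
Visit 15 → queue [1, 3, 7, 8, 5]
Visit 1 → queue [3, 7, 8, 5]
Visit 3 → queue [7, 8, 5]
Visit 7 → queue [8, 5]
Visit 8 → queue [5]
Visit 5 → queue []

16 -> 2 -> 4 -> 9 -> 11 -> 12 -> 14 -> 6 -> 10 -> 13 -> 15 -> 1 -> 3 -> 7 -> 8 -> 5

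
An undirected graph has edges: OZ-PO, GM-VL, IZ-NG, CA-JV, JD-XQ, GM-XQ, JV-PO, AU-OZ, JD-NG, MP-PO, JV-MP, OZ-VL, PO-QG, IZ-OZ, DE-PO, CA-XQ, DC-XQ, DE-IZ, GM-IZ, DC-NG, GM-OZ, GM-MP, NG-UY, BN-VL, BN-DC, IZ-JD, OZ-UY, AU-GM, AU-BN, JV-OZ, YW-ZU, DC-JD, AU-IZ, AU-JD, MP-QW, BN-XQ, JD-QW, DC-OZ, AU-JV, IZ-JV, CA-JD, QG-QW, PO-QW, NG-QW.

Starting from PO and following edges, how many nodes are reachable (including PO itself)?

18

BFS from PO visits: PO, DE, JV, MP, OZ, QG, QW, IZ, AU, CA, GM, DC, UY, VL, JD, NG, BN, XQ
Reachable nodes: 18 of 20 total.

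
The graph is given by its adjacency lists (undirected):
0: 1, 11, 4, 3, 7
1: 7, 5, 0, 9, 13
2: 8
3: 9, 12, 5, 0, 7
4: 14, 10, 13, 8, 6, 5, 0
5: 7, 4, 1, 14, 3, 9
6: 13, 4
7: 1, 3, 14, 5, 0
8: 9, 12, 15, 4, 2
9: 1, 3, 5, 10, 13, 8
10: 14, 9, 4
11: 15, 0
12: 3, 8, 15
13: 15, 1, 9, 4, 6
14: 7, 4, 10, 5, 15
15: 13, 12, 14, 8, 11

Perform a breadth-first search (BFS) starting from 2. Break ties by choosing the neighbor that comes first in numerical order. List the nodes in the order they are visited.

Visit 2; enqueue 8 → queue [8]
Visit 8; enqueue 4, 9, 12, 15 → queue [4, 9, 12, 15]
Visit 4; enqueue 0, 5, 6, 10, 13, 14 → queue [9, 12, 15, 0, 5, 6, 10, 13, 14]
Visit 9; enqueue 1, 3 → queue [12, 15, 0, 5, 6, 10, 13, 14, 1, 3]
Visit 12 → queue [15, 0, 5, 6, 10, 13, 14, 1, 3]
Visit 15; enqueue 11 → queue [0, 5, 6, 10, 13, 14, 1, 3, 11]
Visit 0; enqueue 7 → queue [5, 6, 10, 13, 14, 1, 3, 11, 7]
Visit 5 → queue [6, 10, 13, 14, 1, 3, 11, 7]
Visit 6 → queue [10, 13, 14, 1, 3, 11, 7]
Visit 10 → queue [13, 14, 1, 3, 11, 7]
Visit 13 → queue [14, 1, 3, 11, 7]
Visit 14 → queue [1, 3, 11, 7]
Visit 1 → queue [3, 11, 7]
Visit 3 → queue [11, 7]
Visit 11 → queue [7]
Visit 7 → queue []

2, 8, 4, 9, 12, 15, 0, 5, 6, 10, 13, 14, 1, 3, 11, 7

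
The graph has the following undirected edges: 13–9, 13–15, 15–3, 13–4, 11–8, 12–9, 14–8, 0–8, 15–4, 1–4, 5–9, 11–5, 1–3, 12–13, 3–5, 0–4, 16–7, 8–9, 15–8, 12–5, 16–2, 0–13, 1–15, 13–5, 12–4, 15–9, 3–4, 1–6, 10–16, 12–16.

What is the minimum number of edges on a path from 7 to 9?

Level 0: 7
Level 1: 16
Level 2: 2, 10, 12
Level 3: 4, 5, 9, 13
Level 4: 0, 1, 3, 8, 11, 15
Level 5: 6, 14
9 first appears at level 3.

3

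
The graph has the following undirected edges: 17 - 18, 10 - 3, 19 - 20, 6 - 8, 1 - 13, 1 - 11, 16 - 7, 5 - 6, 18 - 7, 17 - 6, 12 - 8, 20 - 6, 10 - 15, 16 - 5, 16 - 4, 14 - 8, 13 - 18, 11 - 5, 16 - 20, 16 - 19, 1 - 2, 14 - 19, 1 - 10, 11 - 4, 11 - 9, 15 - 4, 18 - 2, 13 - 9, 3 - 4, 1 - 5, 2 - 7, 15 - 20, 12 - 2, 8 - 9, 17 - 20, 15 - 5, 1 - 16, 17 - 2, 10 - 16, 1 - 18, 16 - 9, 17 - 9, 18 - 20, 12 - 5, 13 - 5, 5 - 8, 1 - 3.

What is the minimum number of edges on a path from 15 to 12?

2

Level 0: 15
Level 1: 4, 5, 10, 20
Level 2: 1, 3, 6, 8, 11, 12, 13, 16, 17, 18, 19
Level 3: 2, 7, 9, 14
12 first appears at level 2.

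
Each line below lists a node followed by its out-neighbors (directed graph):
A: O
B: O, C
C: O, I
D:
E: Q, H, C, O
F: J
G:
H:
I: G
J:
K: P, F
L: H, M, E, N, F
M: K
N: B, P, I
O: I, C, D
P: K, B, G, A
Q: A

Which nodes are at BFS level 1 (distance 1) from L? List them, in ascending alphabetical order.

Level 0: L
Level 1: E, F, H, M, N
Level 2: B, C, I, J, K, O, P, Q
Level 3: A, D, G

E, F, H, M, N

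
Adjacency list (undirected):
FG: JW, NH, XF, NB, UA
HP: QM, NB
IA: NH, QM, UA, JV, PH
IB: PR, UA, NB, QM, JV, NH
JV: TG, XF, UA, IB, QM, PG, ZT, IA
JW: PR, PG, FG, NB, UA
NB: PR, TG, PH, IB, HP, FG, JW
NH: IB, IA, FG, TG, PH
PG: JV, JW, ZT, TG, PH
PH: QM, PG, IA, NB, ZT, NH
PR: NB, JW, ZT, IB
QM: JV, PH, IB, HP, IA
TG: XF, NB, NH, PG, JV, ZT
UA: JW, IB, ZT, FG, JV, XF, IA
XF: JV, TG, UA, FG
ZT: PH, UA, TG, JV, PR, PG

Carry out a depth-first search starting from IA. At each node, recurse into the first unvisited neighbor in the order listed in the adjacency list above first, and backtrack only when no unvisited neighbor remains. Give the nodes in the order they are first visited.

Visit IA
IA → NH
NH → IB
IB → PR
PR → NB
NB → TG
TG → XF
XF → JV
JV → UA
UA → JW
JW → PG
PG → ZT
ZT → PH
PH → QM
QM → HP
JW → FG

IA, NH, IB, PR, NB, TG, XF, JV, UA, JW, PG, ZT, PH, QM, HP, FG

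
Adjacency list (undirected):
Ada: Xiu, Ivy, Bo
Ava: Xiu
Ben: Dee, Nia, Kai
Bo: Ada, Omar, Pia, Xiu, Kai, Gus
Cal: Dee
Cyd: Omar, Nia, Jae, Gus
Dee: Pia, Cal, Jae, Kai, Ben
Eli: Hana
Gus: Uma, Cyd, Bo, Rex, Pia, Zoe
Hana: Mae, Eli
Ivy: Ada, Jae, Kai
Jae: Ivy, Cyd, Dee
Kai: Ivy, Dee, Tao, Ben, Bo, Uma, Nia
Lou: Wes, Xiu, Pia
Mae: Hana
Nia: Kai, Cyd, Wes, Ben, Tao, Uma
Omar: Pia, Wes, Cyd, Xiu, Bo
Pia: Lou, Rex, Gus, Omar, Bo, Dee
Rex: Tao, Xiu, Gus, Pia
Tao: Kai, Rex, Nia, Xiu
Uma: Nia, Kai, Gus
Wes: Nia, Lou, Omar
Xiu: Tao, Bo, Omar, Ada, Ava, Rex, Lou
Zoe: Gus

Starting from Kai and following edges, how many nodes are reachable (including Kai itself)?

21

BFS from Kai visits: Kai, Ivy, Dee, Tao, Ben, Bo, Uma, Nia, Ada, Jae, Pia, Cal, Rex, Xiu, Omar, Gus, Cyd, Wes, Lou, Ava, Zoe
Reachable nodes: 21 of 24 total.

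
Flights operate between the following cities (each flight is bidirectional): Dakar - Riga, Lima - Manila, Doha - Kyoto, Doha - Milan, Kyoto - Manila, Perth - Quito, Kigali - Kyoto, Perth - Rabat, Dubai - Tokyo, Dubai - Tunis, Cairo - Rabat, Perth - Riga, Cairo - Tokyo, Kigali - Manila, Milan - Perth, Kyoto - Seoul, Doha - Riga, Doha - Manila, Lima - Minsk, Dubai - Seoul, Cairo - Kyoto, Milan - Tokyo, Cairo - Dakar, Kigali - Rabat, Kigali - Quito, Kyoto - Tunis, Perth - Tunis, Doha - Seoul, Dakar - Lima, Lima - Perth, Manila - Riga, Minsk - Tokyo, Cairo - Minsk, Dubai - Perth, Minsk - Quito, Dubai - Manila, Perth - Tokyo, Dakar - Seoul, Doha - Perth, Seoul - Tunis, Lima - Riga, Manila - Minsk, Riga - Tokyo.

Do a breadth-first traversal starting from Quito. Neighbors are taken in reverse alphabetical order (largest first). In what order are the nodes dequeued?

Visit Quito; enqueue Perth, Minsk, Kigali → queue [Perth, Minsk, Kigali]
Visit Perth; enqueue Tunis, Tokyo, Riga, Rabat, Milan, Lima, Dubai, Doha → queue [Minsk, Kigali, Tunis, Tokyo, Riga, Rabat, Milan, Lima, Dubai, Doha]
Visit Minsk; enqueue Manila, Cairo → queue [Kigali, Tunis, Tokyo, Riga, Rabat, Milan, Lima, Dubai, Doha, Manila, Cairo]
Visit Kigali; enqueue Kyoto → queue [Tunis, Tokyo, Riga, Rabat, Milan, Lima, Dubai, Doha, Manila, Cairo, Kyoto]
Visit Tunis; enqueue Seoul → queue [Tokyo, Riga, Rabat, Milan, Lima, Dubai, Doha, Manila, Cairo, Kyoto, Seoul]
Visit Tokyo → queue [Riga, Rabat, Milan, Lima, Dubai, Doha, Manila, Cairo, Kyoto, Seoul]
Visit Riga; enqueue Dakar → queue [Rabat, Milan, Lima, Dubai, Doha, Manila, Cairo, Kyoto, Seoul, Dakar]
Visit Rabat → queue [Milan, Lima, Dubai, Doha, Manila, Cairo, Kyoto, Seoul, Dakar]
Visit Milan → queue [Lima, Dubai, Doha, Manila, Cairo, Kyoto, Seoul, Dakar]
Visit Lima → queue [Dubai, Doha, Manila, Cairo, Kyoto, Seoul, Dakar]
Visit Dubai → queue [Doha, Manila, Cairo, Kyoto, Seoul, Dakar]
Visit Doha → queue [Manila, Cairo, Kyoto, Seoul, Dakar]
Visit Manila → queue [Cairo, Kyoto, Seoul, Dakar]
Visit Cairo → queue [Kyoto, Seoul, Dakar]
Visit Kyoto → queue [Seoul, Dakar]
Visit Seoul → queue [Dakar]
Visit Dakar → queue []

Quito Perth Minsk Kigali Tunis Tokyo Riga Rabat Milan Lima Dubai Doha Manila Cairo Kyoto Seoul Dakar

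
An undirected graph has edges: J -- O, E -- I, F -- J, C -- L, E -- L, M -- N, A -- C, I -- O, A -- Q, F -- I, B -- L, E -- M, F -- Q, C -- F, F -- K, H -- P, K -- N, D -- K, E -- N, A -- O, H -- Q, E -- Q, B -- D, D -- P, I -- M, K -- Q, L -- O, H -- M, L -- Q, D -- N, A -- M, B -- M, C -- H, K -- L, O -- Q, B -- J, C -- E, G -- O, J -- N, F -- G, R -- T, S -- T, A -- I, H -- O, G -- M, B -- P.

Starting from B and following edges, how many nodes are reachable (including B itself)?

17

BFS from B visits: B, D, J, L, M, P, K, N, F, O, C, E, Q, A, G, H, I
Reachable nodes: 17 of 20 total.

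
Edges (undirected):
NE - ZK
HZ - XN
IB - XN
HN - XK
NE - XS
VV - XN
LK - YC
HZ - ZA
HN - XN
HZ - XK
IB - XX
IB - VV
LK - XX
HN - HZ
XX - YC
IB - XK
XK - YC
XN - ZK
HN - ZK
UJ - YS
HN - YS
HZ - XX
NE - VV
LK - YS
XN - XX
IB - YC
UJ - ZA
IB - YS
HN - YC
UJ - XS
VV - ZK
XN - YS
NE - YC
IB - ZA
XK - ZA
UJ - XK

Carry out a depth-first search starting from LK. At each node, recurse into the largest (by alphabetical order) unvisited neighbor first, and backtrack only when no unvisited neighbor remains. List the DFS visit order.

Visit LK
LK → YS
YS → XN
XN → ZK
ZK → VV
VV → NE
NE → YC
YC → XX
XX → IB
IB → ZA
ZA → XK
XK → UJ
UJ → XS
XK → HZ
HZ → HN

LK, YS, XN, ZK, VV, NE, YC, XX, IB, ZA, XK, UJ, XS, HZ, HN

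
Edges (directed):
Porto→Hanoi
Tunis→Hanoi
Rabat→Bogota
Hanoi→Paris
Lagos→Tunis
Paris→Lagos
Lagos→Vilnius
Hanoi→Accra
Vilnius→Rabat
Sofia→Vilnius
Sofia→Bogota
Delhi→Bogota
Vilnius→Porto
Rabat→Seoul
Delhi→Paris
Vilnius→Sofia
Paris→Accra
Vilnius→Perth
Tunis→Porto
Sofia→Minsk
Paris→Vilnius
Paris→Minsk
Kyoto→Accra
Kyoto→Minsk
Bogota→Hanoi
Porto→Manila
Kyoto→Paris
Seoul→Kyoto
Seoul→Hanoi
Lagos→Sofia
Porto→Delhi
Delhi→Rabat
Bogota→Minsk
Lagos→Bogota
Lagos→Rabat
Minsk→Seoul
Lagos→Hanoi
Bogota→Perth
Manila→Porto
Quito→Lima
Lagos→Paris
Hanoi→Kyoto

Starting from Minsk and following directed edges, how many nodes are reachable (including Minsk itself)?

16

BFS from Minsk visits: Minsk, Seoul, Hanoi, Kyoto, Accra, Paris, Lagos, Vilnius, Bogota, Rabat, Sofia, Tunis, Perth, Porto, Delhi, Manila
Reachable nodes: 16 of 18 total.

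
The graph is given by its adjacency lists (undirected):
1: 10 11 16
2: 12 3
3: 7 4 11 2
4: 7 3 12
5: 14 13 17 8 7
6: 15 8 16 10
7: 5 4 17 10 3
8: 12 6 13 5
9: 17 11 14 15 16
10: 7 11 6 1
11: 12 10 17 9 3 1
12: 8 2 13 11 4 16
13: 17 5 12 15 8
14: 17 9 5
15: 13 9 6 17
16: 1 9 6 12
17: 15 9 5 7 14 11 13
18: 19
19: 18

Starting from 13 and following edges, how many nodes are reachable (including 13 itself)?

BFS from 13 visits: 13, 17, 5, 12, 15, 8, 9, 7, 14, 11, 2, 4, 16, 6, 10, 3, 1
Reachable nodes: 17 of 19 total.

17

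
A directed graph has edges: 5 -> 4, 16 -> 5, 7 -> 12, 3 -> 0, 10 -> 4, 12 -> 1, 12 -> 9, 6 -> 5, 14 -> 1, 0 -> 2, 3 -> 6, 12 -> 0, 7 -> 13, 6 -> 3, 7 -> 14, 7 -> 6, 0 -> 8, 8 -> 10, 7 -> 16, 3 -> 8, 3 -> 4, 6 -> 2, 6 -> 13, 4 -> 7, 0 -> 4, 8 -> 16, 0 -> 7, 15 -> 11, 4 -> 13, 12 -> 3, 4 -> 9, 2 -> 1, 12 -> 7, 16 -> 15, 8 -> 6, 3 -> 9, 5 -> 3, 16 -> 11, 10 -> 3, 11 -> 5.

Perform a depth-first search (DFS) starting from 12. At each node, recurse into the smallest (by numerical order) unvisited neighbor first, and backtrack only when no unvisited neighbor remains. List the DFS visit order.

Visit 12
12 → 0
0 → 2
2 → 1
0 → 4
4 → 7
7 → 6
6 → 3
3 → 8
8 → 10
8 → 16
16 → 5
16 → 11
16 → 15
3 → 9
6 → 13
7 → 14

12 → 0 → 2 → 1 → 4 → 7 → 6 → 3 → 8 → 10 → 16 → 5 → 11 → 15 → 9 → 13 → 14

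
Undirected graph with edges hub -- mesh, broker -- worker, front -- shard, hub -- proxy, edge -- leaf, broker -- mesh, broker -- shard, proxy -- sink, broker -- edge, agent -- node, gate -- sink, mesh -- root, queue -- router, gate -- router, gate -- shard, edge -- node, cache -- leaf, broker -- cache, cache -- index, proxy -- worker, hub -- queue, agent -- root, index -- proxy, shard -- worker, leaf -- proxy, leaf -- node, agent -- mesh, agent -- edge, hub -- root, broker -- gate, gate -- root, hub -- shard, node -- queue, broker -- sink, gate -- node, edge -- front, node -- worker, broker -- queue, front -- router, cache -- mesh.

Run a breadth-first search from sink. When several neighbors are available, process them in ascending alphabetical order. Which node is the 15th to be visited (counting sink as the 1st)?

index

Visit sink; enqueue broker, gate, proxy → queue [broker, gate, proxy]
Visit broker; enqueue cache, edge, mesh, queue, shard, worker → queue [gate, proxy, cache, edge, mesh, queue, shard, worker]
Visit gate; enqueue node, root, router → queue [proxy, cache, edge, mesh, queue, shard, worker, node, root, router]
Visit proxy; enqueue hub, index, leaf → queue [cache, edge, mesh, queue, shard, worker, node, root, router, hub, index, leaf]
Visit cache → queue [edge, mesh, queue, shard, worker, node, root, router, hub, index, leaf]
Visit edge; enqueue agent, front → queue [mesh, queue, shard, worker, node, root, router, hub, index, leaf, agent, front]
Visit mesh → queue [queue, shard, worker, node, root, router, hub, index, leaf, agent, front]
Visit queue → queue [shard, worker, node, root, router, hub, index, leaf, agent, front]
Visit shard → queue [worker, node, root, router, hub, index, leaf, agent, front]
Visit worker → queue [node, root, router, hub, index, leaf, agent, front]
Visit node → queue [root, router, hub, index, leaf, agent, front]
Visit root → queue [router, hub, index, leaf, agent, front]
Visit router → queue [hub, index, leaf, agent, front]
Visit hub → queue [index, leaf, agent, front]
Visit index → queue [leaf, agent, front]
Visit leaf → queue [agent, front]
Visit agent → queue [front]
Visit front → queue []

Visit order: sink, broker, gate, proxy, cache, edge, mesh, queue, shard, worker, node, root, router, hub, index, leaf, agent, front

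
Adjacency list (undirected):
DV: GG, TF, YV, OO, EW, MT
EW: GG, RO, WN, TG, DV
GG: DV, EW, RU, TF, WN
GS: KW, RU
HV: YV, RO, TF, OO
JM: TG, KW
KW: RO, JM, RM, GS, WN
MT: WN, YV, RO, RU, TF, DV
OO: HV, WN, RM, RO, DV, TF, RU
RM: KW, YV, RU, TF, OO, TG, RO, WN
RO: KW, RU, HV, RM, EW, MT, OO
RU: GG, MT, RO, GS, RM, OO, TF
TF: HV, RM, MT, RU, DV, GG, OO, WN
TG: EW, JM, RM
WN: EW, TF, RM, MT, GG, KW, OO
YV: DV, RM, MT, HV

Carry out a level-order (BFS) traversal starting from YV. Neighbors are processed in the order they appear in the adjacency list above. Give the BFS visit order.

Visit YV; enqueue DV, RM, MT, HV → queue [DV, RM, MT, HV]
Visit DV; enqueue GG, TF, OO, EW → queue [RM, MT, HV, GG, TF, OO, EW]
Visit RM; enqueue KW, RU, TG, RO, WN → queue [MT, HV, GG, TF, OO, EW, KW, RU, TG, RO, WN]
Visit MT → queue [HV, GG, TF, OO, EW, KW, RU, TG, RO, WN]
Visit HV → queue [GG, TF, OO, EW, KW, RU, TG, RO, WN]
Visit GG → queue [TF, OO, EW, KW, RU, TG, RO, WN]
Visit TF → queue [OO, EW, KW, RU, TG, RO, WN]
Visit OO → queue [EW, KW, RU, TG, RO, WN]
Visit EW → queue [KW, RU, TG, RO, WN]
Visit KW; enqueue JM, GS → queue [RU, TG, RO, WN, JM, GS]
Visit RU → queue [TG, RO, WN, JM, GS]
Visit TG → queue [RO, WN, JM, GS]
Visit RO → queue [WN, JM, GS]
Visit WN → queue [JM, GS]
Visit JM → queue [GS]
Visit GS → queue []

YV → DV → RM → MT → HV → GG → TF → OO → EW → KW → RU → TG → RO → WN → JM → GS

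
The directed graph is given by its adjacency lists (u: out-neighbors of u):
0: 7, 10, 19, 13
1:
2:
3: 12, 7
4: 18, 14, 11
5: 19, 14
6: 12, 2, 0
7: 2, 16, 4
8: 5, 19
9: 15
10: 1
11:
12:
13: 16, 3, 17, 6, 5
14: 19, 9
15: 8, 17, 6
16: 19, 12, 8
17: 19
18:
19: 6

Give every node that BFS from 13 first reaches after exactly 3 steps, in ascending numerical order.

4, 9, 10

Level 0: 13
Level 1: 3, 5, 6, 16, 17
Level 2: 0, 2, 7, 8, 12, 14, 19
Level 3: 4, 9, 10
Level 4: 1, 11, 15, 18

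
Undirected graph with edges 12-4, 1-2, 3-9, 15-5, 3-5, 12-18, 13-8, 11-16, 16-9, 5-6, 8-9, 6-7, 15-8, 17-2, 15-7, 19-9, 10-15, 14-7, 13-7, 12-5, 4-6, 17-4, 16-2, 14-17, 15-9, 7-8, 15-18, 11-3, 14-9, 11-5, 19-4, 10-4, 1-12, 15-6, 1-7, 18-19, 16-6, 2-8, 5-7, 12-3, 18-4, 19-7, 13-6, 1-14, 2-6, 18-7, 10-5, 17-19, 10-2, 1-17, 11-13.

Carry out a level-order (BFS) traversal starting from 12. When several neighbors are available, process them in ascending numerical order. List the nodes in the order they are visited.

Visit 12; enqueue 1, 3, 4, 5, 18 → queue [1, 3, 4, 5, 18]
Visit 1; enqueue 2, 7, 14, 17 → queue [3, 4, 5, 18, 2, 7, 14, 17]
Visit 3; enqueue 9, 11 → queue [4, 5, 18, 2, 7, 14, 17, 9, 11]
Visit 4; enqueue 6, 10, 19 → queue [5, 18, 2, 7, 14, 17, 9, 11, 6, 10, 19]
Visit 5; enqueue 15 → queue [18, 2, 7, 14, 17, 9, 11, 6, 10, 19, 15]
Visit 18 → queue [2, 7, 14, 17, 9, 11, 6, 10, 19, 15]
Visit 2; enqueue 8, 16 → queue [7, 14, 17, 9, 11, 6, 10, 19, 15, 8, 16]
Visit 7; enqueue 13 → queue [14, 17, 9, 11, 6, 10, 19, 15, 8, 16, 13]
Visit 14 → queue [17, 9, 11, 6, 10, 19, 15, 8, 16, 13]
Visit 17 → queue [9, 11, 6, 10, 19, 15, 8, 16, 13]
Visit 9 → queue [11, 6, 10, 19, 15, 8, 16, 13]
Visit 11 → queue [6, 10, 19, 15, 8, 16, 13]
Visit 6 → queue [10, 19, 15, 8, 16, 13]
Visit 10 → queue [19, 15, 8, 16, 13]
Visit 19 → queue [15, 8, 16, 13]
Visit 15 → queue [8, 16, 13]
Visit 8 → queue [16, 13]
Visit 16 → queue [13]
Visit 13 → queue []

12 1 3 4 5 18 2 7 14 17 9 11 6 10 19 15 8 16 13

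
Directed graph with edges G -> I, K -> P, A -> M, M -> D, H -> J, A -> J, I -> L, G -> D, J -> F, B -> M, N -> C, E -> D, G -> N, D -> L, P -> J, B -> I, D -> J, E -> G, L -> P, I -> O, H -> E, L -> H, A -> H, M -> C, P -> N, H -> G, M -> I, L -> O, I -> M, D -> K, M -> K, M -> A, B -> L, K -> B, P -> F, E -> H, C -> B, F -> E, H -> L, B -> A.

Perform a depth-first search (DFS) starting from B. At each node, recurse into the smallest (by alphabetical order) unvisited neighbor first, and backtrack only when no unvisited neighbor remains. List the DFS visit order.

Visit B
B → A
A → H
H → E
E → D
D → J
J → F
D → K
K → P
P → N
N → C
D → L
L → O
E → G
G → I
I → M

B → A → H → E → D → J → F → K → P → N → C → L → O → G → I → M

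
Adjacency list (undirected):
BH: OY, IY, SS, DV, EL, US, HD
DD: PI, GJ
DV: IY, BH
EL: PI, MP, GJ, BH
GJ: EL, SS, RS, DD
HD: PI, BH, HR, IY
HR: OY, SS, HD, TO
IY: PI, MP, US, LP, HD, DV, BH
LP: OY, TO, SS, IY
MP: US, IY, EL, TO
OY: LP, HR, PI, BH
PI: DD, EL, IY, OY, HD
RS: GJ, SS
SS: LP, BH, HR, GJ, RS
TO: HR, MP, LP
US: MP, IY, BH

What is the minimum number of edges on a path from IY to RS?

Level 0: IY
Level 1: BH, DV, HD, LP, MP, PI, US
Level 2: DD, EL, HR, OY, SS, TO
Level 3: GJ, RS
RS first appears at level 3.

3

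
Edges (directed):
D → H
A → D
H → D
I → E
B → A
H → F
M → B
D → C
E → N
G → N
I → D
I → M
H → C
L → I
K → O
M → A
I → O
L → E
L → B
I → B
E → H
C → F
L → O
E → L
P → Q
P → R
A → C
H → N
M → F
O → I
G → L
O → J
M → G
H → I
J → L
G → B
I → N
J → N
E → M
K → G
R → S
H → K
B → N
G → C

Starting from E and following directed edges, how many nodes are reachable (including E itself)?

BFS from E visits: E, N, M, L, H, G, F, B, A, O, I, K, D, C, J
Reachable nodes: 15 of 19 total.

15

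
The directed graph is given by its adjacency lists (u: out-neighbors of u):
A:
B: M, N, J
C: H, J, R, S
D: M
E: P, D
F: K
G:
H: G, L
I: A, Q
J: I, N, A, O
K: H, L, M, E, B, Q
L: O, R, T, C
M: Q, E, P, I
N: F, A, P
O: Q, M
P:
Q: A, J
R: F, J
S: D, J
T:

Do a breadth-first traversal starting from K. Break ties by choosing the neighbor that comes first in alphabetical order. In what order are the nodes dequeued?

K, B, E, H, L, M, Q, J, N, D, P, G, C, O, R, T, I, A, F, S

Visit K; enqueue B, E, H, L, M, Q → queue [B, E, H, L, M, Q]
Visit B; enqueue J, N → queue [E, H, L, M, Q, J, N]
Visit E; enqueue D, P → queue [H, L, M, Q, J, N, D, P]
Visit H; enqueue G → queue [L, M, Q, J, N, D, P, G]
Visit L; enqueue C, O, R, T → queue [M, Q, J, N, D, P, G, C, O, R, T]
Visit M; enqueue I → queue [Q, J, N, D, P, G, C, O, R, T, I]
Visit Q; enqueue A → queue [J, N, D, P, G, C, O, R, T, I, A]
Visit J → queue [N, D, P, G, C, O, R, T, I, A]
Visit N; enqueue F → queue [D, P, G, C, O, R, T, I, A, F]
Visit D → queue [P, G, C, O, R, T, I, A, F]
Visit P → queue [G, C, O, R, T, I, A, F]
Visit G → queue [C, O, R, T, I, A, F]
Visit C; enqueue S → queue [O, R, T, I, A, F, S]
Visit O → queue [R, T, I, A, F, S]
Visit R → queue [T, I, A, F, S]
Visit T → queue [I, A, F, S]
Visit I → queue [A, F, S]
Visit A → queue [F, S]
Visit F → queue [S]
Visit S → queue []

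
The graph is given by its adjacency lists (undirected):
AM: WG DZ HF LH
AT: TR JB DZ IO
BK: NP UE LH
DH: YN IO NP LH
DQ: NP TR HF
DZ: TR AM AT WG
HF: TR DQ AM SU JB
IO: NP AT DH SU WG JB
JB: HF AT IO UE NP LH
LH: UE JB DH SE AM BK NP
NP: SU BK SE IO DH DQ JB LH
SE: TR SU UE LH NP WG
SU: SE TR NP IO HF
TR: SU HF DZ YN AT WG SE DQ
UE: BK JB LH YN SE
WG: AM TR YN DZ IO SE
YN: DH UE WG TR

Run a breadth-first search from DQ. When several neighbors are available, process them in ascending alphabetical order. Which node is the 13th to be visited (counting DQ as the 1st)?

Visit DQ; enqueue HF, NP, TR → queue [HF, NP, TR]
Visit HF; enqueue AM, JB, SU → queue [NP, TR, AM, JB, SU]
Visit NP; enqueue BK, DH, IO, LH, SE → queue [TR, AM, JB, SU, BK, DH, IO, LH, SE]
Visit TR; enqueue AT, DZ, WG, YN → queue [AM, JB, SU, BK, DH, IO, LH, SE, AT, DZ, WG, YN]
Visit AM → queue [JB, SU, BK, DH, IO, LH, SE, AT, DZ, WG, YN]
Visit JB; enqueue UE → queue [SU, BK, DH, IO, LH, SE, AT, DZ, WG, YN, UE]
Visit SU → queue [BK, DH, IO, LH, SE, AT, DZ, WG, YN, UE]
Visit BK → queue [DH, IO, LH, SE, AT, DZ, WG, YN, UE]
Visit DH → queue [IO, LH, SE, AT, DZ, WG, YN, UE]
Visit IO → queue [LH, SE, AT, DZ, WG, YN, UE]
Visit LH → queue [SE, AT, DZ, WG, YN, UE]
Visit SE → queue [AT, DZ, WG, YN, UE]
Visit AT → queue [DZ, WG, YN, UE]
Visit DZ → queue [WG, YN, UE]
Visit WG → queue [YN, UE]
Visit YN → queue [UE]
Visit UE → queue []

Visit order: DQ, HF, NP, TR, AM, JB, SU, BK, DH, IO, LH, SE, AT, DZ, WG, YN, UE

AT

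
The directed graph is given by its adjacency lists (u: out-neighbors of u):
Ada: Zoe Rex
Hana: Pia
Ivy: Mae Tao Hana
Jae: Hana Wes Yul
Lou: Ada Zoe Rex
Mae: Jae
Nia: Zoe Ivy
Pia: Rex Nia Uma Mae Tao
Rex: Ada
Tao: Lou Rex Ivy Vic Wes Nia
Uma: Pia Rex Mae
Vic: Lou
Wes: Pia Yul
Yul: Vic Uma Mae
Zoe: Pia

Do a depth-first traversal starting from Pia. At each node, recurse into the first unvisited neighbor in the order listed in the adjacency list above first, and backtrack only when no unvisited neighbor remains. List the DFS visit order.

Visit Pia
Pia → Rex
Rex → Ada
Ada → Zoe
Pia → Nia
Nia → Ivy
Ivy → Mae
Mae → Jae
Jae → Hana
Jae → Wes
Wes → Yul
Yul → Vic
Vic → Lou
Yul → Uma
Ivy → Tao

Pia -> Rex -> Ada -> Zoe -> Nia -> Ivy -> Mae -> Jae -> Hana -> Wes -> Yul -> Vic -> Lou -> Uma -> Tao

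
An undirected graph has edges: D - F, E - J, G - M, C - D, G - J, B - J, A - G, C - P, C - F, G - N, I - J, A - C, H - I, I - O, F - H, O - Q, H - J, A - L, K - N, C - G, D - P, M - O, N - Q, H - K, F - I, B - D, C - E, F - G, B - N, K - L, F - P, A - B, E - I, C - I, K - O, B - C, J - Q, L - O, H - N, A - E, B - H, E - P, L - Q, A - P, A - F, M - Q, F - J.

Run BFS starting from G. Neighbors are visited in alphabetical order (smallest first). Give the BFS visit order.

G → A → C → F → J → M → N → B → E → L → P → D → I → H → Q → O → K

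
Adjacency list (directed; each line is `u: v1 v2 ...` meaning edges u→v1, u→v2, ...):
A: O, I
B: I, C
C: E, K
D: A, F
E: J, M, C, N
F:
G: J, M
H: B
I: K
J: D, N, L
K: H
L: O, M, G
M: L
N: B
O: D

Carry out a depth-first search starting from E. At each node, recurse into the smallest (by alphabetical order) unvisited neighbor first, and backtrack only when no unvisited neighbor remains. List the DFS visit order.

Visit E
E → C
C → K
K → H
H → B
B → I
E → J
J → D
D → A
A → O
D → F
J → L
L → G
G → M
J → N

E, C, K, H, B, I, J, D, A, O, F, L, G, M, N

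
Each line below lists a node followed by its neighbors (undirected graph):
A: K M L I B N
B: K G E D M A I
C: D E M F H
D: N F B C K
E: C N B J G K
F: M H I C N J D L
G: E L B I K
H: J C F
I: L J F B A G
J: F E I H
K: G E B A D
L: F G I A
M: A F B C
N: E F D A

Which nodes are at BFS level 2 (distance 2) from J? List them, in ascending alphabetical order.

A, B, C, D, G, K, L, M, N

Level 0: J
Level 1: E, F, H, I
Level 2: A, B, C, D, G, K, L, M, N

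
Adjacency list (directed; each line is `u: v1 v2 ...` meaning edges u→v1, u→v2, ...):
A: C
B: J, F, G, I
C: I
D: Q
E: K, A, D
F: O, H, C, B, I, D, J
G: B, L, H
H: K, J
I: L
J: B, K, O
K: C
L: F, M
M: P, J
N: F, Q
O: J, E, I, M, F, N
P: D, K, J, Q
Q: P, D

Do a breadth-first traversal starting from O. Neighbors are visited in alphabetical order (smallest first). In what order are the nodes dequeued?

Visit O; enqueue E, F, I, J, M, N → queue [E, F, I, J, M, N]
Visit E; enqueue A, D, K → queue [F, I, J, M, N, A, D, K]
Visit F; enqueue B, C, H → queue [I, J, M, N, A, D, K, B, C, H]
Visit I; enqueue L → queue [J, M, N, A, D, K, B, C, H, L]
Visit J → queue [M, N, A, D, K, B, C, H, L]
Visit M; enqueue P → queue [N, A, D, K, B, C, H, L, P]
Visit N; enqueue Q → queue [A, D, K, B, C, H, L, P, Q]
Visit A → queue [D, K, B, C, H, L, P, Q]
Visit D → queue [K, B, C, H, L, P, Q]
Visit K → queue [B, C, H, L, P, Q]
Visit B; enqueue G → queue [C, H, L, P, Q, G]
Visit C → queue [H, L, P, Q, G]
Visit H → queue [L, P, Q, G]
Visit L → queue [P, Q, G]
Visit P → queue [Q, G]
Visit Q → queue [G]
Visit G → queue []

O -> E -> F -> I -> J -> M -> N -> A -> D -> K -> B -> C -> H -> L -> P -> Q -> G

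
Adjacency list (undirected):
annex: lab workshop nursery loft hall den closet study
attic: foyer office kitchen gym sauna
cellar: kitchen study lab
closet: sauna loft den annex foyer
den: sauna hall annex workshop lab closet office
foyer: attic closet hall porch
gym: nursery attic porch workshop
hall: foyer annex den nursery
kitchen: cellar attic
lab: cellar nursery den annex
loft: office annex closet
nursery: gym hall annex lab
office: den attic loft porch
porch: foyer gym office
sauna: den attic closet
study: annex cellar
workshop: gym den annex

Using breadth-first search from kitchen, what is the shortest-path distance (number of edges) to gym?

2

Level 0: kitchen
Level 1: attic, cellar
Level 2: foyer, gym, lab, office, sauna, study
Level 3: annex, closet, den, hall, loft, nursery, porch, workshop
gym first appears at level 2.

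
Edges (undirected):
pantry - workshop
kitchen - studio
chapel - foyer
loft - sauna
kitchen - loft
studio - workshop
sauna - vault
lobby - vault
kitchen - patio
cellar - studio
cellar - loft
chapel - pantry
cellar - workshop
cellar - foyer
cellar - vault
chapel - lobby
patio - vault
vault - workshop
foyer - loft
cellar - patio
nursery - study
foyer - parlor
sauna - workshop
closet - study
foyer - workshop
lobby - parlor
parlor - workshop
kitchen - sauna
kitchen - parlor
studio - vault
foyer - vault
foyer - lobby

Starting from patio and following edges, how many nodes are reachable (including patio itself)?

BFS from patio visits: patio, vault, kitchen, cellar, workshop, studio, sauna, lobby, foyer, parlor, loft, pantry, chapel
Reachable nodes: 13 of 16 total.

13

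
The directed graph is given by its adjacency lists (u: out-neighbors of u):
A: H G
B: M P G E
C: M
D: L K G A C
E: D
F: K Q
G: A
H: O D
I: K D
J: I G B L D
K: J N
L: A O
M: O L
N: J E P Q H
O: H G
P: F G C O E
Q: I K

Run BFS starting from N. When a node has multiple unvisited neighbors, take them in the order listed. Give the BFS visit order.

N, J, E, P, Q, H, I, G, B, L, D, F, C, O, K, A, M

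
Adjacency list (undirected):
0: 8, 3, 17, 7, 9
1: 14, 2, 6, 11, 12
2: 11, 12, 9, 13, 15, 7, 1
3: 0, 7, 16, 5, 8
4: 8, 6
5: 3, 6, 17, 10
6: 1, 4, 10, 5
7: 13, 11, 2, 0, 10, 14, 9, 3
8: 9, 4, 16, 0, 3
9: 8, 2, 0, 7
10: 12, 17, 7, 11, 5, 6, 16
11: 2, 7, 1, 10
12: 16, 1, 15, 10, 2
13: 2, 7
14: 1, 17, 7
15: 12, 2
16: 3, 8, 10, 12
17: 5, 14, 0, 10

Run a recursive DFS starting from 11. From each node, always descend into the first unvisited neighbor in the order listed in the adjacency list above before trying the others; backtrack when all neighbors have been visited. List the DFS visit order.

11 → 2 → 12 → 16 → 3 → 0 → 8 → 9 → 7 → 13 → 10 → 17 → 5 → 6 → 1 → 14 → 4 → 15

Visit 11
11 → 2
2 → 12
12 → 16
16 → 3
3 → 0
0 → 8
8 → 9
9 → 7
7 → 13
7 → 10
10 → 17
17 → 5
5 → 6
6 → 1
1 → 14
6 → 4
12 → 15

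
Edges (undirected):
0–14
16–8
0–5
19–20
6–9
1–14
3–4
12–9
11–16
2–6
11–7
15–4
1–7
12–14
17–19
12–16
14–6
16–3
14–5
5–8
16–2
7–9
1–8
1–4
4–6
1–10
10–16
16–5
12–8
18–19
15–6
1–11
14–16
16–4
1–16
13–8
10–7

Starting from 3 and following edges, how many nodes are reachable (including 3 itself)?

17

BFS from 3 visits: 3, 4, 16, 1, 6, 15, 2, 5, 8, 10, 11, 12, 14, 7, 9, 0, 13
Reachable nodes: 17 of 21 total.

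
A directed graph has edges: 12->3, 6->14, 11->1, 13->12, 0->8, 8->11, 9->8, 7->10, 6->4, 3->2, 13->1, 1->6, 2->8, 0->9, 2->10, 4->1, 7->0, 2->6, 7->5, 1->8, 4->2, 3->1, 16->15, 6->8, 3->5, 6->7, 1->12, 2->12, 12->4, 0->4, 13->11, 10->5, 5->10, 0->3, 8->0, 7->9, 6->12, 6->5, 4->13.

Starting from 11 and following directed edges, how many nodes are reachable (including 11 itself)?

BFS from 11 visits: 11, 1, 12, 8, 6, 4, 3, 0, 14, 7, 5, 13, 2, 9, 10
Reachable nodes: 15 of 17 total.

15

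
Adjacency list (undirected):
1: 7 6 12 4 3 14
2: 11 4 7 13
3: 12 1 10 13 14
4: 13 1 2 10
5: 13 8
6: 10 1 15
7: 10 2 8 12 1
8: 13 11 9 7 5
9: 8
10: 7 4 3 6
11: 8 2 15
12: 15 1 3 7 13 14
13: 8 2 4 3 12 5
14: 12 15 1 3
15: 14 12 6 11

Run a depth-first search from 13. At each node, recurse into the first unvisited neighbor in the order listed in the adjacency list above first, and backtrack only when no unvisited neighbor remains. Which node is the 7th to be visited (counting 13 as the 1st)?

7

Visit 13
13 → 8
8 → 11
11 → 2
2 → 4
4 → 1
1 → 7
7 → 10
10 → 3
3 → 12
12 → 15
15 → 14
15 → 6
8 → 9
8 → 5

Visit order: 13, 8, 11, 2, 4, 1, 7, 10, 3, 12, 15, 14, 6, 9, 5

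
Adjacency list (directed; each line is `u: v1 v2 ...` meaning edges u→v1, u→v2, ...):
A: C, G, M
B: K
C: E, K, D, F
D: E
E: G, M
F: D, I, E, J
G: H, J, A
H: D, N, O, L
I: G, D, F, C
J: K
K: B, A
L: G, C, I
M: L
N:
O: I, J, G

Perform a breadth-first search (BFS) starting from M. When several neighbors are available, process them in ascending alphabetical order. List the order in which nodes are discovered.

Visit M; enqueue L → queue [L]
Visit L; enqueue C, G, I → queue [C, G, I]
Visit C; enqueue D, E, F, K → queue [G, I, D, E, F, K]
Visit G; enqueue A, H, J → queue [I, D, E, F, K, A, H, J]
Visit I → queue [D, E, F, K, A, H, J]
Visit D → queue [E, F, K, A, H, J]
Visit E → queue [F, K, A, H, J]
Visit F → queue [K, A, H, J]
Visit K; enqueue B → queue [A, H, J, B]
Visit A → queue [H, J, B]
Visit H; enqueue N, O → queue [J, B, N, O]
Visit J → queue [B, N, O]
Visit B → queue [N, O]
Visit N → queue [O]
Visit O → queue []

M, L, C, G, I, D, E, F, K, A, H, J, B, N, O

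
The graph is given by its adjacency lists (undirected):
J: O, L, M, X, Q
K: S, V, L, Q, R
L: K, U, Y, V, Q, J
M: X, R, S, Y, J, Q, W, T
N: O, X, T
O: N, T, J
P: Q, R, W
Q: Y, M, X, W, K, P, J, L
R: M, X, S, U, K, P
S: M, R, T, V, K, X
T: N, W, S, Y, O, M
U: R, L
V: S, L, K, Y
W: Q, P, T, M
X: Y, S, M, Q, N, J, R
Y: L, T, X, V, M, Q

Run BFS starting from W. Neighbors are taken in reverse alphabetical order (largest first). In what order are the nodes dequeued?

Visit W; enqueue T, Q, P, M → queue [T, Q, P, M]
Visit T; enqueue Y, S, O, N → queue [Q, P, M, Y, S, O, N]
Visit Q; enqueue X, L, K, J → queue [P, M, Y, S, O, N, X, L, K, J]
Visit P; enqueue R → queue [M, Y, S, O, N, X, L, K, J, R]
Visit M → queue [Y, S, O, N, X, L, K, J, R]
Visit Y; enqueue V → queue [S, O, N, X, L, K, J, R, V]
Visit S → queue [O, N, X, L, K, J, R, V]
Visit O → queue [N, X, L, K, J, R, V]
Visit N → queue [X, L, K, J, R, V]
Visit X → queue [L, K, J, R, V]
Visit L; enqueue U → queue [K, J, R, V, U]
Visit K → queue [J, R, V, U]
Visit J → queue [R, V, U]
Visit R → queue [V, U]
Visit V → queue [U]
Visit U → queue []

W → T → Q → P → M → Y → S → O → N → X → L → K → J → R → V → U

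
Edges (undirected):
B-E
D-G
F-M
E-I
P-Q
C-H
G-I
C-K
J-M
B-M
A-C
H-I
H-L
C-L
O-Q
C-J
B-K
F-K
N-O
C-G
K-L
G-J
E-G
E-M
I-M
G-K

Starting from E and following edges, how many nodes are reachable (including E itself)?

13

BFS from E visits: E, B, G, I, M, K, C, D, J, H, F, L, A
Reachable nodes: 13 of 17 total.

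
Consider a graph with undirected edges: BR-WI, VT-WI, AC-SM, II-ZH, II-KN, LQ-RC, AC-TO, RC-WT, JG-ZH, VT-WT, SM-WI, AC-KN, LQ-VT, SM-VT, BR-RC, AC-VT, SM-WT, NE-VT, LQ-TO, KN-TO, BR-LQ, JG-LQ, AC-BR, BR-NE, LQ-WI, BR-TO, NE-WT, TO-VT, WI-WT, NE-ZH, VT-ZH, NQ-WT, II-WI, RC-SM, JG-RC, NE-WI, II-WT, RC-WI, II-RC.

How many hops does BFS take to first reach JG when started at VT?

2

Level 0: VT
Level 1: AC, LQ, NE, SM, TO, WI, WT, ZH
Level 2: BR, II, JG, KN, NQ, RC
JG first appears at level 2.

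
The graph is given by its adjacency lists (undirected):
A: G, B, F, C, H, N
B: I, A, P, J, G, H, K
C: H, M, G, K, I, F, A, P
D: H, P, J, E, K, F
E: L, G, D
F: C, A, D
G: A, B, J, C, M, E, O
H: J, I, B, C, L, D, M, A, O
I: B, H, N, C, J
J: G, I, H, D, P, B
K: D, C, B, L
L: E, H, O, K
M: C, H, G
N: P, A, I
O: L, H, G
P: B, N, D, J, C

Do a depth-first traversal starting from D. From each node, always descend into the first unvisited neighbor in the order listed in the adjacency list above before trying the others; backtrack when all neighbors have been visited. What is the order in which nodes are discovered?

D, H, J, G, A, B, I, N, P, C, M, K, L, E, O, F

Visit D
D → H
H → J
J → G
G → A
A → B
B → I
I → N
N → P
P → C
C → M
C → K
K → L
L → E
L → O
C → F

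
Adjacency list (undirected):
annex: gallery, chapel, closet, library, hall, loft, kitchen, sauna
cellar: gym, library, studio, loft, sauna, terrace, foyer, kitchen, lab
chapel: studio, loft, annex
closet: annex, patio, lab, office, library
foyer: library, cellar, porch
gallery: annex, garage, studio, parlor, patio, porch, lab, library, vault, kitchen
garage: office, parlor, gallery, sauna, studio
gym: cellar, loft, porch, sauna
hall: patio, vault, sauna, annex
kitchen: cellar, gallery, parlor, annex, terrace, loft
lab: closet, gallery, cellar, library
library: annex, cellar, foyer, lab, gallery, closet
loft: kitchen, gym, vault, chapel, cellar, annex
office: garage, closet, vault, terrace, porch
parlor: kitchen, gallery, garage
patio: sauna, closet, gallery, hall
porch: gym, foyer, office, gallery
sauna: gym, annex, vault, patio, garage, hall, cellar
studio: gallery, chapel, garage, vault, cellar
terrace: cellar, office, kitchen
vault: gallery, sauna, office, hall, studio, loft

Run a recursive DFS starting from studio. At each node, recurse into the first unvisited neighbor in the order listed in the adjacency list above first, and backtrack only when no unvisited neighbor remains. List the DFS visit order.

studio -> gallery -> annex -> chapel -> loft -> kitchen -> cellar -> gym -> porch -> foyer -> library -> lab -> closet -> patio -> sauna -> vault -> office -> garage -> parlor -> terrace -> hall

Visit studio
studio → gallery
gallery → annex
annex → chapel
chapel → loft
loft → kitchen
kitchen → cellar
cellar → gym
gym → porch
porch → foyer
foyer → library
library → lab
lab → closet
closet → patio
patio → sauna
sauna → vault
vault → office
office → garage
garage → parlor
office → terrace
vault → hall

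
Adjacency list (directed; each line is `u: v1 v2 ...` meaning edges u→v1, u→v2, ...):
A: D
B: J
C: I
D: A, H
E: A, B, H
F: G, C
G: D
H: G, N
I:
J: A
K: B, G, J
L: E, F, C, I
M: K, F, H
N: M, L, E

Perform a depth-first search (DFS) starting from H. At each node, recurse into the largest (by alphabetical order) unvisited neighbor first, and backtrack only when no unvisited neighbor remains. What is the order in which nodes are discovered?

H, N, M, K, J, A, D, G, B, F, C, I, L, E

Visit H
H → N
N → M
M → K
K → J
J → A
A → D
K → G
K → B
M → F
F → C
C → I
N → L
L → E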